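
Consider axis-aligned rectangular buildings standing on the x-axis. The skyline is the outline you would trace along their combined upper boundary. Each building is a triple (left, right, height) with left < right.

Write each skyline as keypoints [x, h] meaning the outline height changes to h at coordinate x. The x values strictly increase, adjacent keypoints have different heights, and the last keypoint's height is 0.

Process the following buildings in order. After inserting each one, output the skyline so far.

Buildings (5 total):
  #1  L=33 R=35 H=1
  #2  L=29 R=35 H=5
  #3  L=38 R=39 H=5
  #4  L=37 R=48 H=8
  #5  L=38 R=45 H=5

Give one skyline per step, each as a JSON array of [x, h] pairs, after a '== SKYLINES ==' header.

== SKYLINES ==
[[33,1],[35,0]]
[[29,5],[35,0]]
[[29,5],[35,0],[38,5],[39,0]]
[[29,5],[35,0],[37,8],[48,0]]
[[29,5],[35,0],[37,8],[48,0]]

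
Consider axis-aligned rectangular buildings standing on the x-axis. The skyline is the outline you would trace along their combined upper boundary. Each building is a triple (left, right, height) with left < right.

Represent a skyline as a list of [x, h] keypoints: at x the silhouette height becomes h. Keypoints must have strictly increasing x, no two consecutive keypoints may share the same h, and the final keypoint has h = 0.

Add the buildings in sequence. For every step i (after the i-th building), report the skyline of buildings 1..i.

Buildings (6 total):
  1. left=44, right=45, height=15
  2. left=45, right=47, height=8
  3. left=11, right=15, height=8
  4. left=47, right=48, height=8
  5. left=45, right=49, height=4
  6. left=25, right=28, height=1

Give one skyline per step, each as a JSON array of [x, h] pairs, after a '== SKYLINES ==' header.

== SKYLINES ==
[[44,15],[45,0]]
[[44,15],[45,8],[47,0]]
[[11,8],[15,0],[44,15],[45,8],[47,0]]
[[11,8],[15,0],[44,15],[45,8],[48,0]]
[[11,8],[15,0],[44,15],[45,8],[48,4],[49,0]]
[[11,8],[15,0],[25,1],[28,0],[44,15],[45,8],[48,4],[49,0]]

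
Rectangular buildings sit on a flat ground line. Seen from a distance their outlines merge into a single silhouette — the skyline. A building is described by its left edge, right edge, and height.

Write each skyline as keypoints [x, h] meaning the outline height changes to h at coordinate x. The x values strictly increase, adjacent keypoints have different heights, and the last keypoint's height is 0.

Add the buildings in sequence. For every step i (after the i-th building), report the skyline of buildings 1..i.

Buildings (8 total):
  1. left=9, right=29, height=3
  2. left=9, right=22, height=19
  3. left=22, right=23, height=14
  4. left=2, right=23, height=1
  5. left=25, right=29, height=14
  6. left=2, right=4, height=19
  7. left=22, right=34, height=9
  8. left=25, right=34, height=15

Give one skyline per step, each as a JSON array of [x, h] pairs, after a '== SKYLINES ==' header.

== SKYLINES ==
[[9,3],[29,0]]
[[9,19],[22,3],[29,0]]
[[9,19],[22,14],[23,3],[29,0]]
[[2,1],[9,19],[22,14],[23,3],[29,0]]
[[2,1],[9,19],[22,14],[23,3],[25,14],[29,0]]
[[2,19],[4,1],[9,19],[22,14],[23,3],[25,14],[29,0]]
[[2,19],[4,1],[9,19],[22,14],[23,9],[25,14],[29,9],[34,0]]
[[2,19],[4,1],[9,19],[22,14],[23,9],[25,15],[34,0]]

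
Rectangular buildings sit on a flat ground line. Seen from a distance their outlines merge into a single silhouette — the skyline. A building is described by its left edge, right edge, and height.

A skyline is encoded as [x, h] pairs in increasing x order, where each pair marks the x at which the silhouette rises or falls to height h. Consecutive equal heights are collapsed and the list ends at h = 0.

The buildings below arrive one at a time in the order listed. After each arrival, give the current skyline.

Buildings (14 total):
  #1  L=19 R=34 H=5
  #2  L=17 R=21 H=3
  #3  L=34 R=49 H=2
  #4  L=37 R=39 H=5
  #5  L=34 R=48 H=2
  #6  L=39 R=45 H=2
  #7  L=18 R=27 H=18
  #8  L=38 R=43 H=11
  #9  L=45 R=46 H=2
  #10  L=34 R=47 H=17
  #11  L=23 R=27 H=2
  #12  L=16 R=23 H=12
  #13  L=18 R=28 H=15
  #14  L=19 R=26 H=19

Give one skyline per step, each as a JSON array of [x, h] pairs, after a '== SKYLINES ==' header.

== SKYLINES ==
[[19,5],[34,0]]
[[17,3],[19,5],[34,0]]
[[17,3],[19,5],[34,2],[49,0]]
[[17,3],[19,5],[34,2],[37,5],[39,2],[49,0]]
[[17,3],[19,5],[34,2],[37,5],[39,2],[49,0]]
[[17,3],[19,5],[34,2],[37,5],[39,2],[49,0]]
[[17,3],[18,18],[27,5],[34,2],[37,5],[39,2],[49,0]]
[[17,3],[18,18],[27,5],[34,2],[37,5],[38,11],[43,2],[49,0]]
[[17,3],[18,18],[27,5],[34,2],[37,5],[38,11],[43,2],[49,0]]
[[17,3],[18,18],[27,5],[34,17],[47,2],[49,0]]
[[17,3],[18,18],[27,5],[34,17],[47,2],[49,0]]
[[16,12],[18,18],[27,5],[34,17],[47,2],[49,0]]
[[16,12],[18,18],[27,15],[28,5],[34,17],[47,2],[49,0]]
[[16,12],[18,18],[19,19],[26,18],[27,15],[28,5],[34,17],[47,2],[49,0]]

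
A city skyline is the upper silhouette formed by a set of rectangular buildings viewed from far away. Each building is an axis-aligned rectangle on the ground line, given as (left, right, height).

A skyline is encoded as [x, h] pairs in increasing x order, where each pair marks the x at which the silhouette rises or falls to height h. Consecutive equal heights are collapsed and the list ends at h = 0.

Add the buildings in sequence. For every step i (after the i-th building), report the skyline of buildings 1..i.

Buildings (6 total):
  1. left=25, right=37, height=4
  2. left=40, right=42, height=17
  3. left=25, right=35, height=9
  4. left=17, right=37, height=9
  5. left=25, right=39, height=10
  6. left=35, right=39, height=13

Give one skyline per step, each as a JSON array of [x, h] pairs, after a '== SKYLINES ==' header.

== SKYLINES ==
[[25,4],[37,0]]
[[25,4],[37,0],[40,17],[42,0]]
[[25,9],[35,4],[37,0],[40,17],[42,0]]
[[17,9],[37,0],[40,17],[42,0]]
[[17,9],[25,10],[39,0],[40,17],[42,0]]
[[17,9],[25,10],[35,13],[39,0],[40,17],[42,0]]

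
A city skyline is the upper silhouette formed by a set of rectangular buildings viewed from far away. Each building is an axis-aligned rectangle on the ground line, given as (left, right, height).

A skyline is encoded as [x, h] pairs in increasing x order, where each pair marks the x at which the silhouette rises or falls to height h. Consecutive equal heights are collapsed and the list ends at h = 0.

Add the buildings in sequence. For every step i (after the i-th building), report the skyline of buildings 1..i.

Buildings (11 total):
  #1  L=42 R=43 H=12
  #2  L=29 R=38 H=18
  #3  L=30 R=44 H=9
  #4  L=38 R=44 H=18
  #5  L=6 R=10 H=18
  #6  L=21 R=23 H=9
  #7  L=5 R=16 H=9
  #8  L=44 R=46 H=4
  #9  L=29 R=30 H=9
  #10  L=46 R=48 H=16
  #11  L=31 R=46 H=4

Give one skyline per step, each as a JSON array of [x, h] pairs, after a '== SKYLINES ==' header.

== SKYLINES ==
[[42,12],[43,0]]
[[29,18],[38,0],[42,12],[43,0]]
[[29,18],[38,9],[42,12],[43,9],[44,0]]
[[29,18],[44,0]]
[[6,18],[10,0],[29,18],[44,0]]
[[6,18],[10,0],[21,9],[23,0],[29,18],[44,0]]
[[5,9],[6,18],[10,9],[16,0],[21,9],[23,0],[29,18],[44,0]]
[[5,9],[6,18],[10,9],[16,0],[21,9],[23,0],[29,18],[44,4],[46,0]]
[[5,9],[6,18],[10,9],[16,0],[21,9],[23,0],[29,18],[44,4],[46,0]]
[[5,9],[6,18],[10,9],[16,0],[21,9],[23,0],[29,18],[44,4],[46,16],[48,0]]
[[5,9],[6,18],[10,9],[16,0],[21,9],[23,0],[29,18],[44,4],[46,16],[48,0]]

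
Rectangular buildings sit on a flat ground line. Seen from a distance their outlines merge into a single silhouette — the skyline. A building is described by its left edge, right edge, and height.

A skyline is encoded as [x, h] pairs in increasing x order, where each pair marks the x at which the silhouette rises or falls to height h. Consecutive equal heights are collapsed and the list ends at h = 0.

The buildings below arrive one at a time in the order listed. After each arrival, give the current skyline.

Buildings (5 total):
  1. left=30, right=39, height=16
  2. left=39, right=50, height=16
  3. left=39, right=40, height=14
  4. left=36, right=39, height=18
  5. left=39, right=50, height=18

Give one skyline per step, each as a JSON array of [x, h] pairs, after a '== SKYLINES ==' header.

== SKYLINES ==
[[30,16],[39,0]]
[[30,16],[50,0]]
[[30,16],[50,0]]
[[30,16],[36,18],[39,16],[50,0]]
[[30,16],[36,18],[50,0]]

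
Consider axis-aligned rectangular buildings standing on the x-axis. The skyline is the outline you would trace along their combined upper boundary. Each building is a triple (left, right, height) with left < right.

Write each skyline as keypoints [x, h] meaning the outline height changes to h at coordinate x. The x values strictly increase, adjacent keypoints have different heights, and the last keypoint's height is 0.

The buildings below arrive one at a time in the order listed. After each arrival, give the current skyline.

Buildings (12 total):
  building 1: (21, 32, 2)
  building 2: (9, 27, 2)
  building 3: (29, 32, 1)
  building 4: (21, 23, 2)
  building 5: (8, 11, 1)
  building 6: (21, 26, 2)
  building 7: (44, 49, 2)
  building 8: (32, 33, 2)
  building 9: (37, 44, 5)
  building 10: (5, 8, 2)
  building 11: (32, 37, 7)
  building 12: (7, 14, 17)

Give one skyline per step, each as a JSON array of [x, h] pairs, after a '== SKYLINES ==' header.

== SKYLINES ==
[[21,2],[32,0]]
[[9,2],[32,0]]
[[9,2],[32,0]]
[[9,2],[32,0]]
[[8,1],[9,2],[32,0]]
[[8,1],[9,2],[32,0]]
[[8,1],[9,2],[32,0],[44,2],[49,0]]
[[8,1],[9,2],[33,0],[44,2],[49,0]]
[[8,1],[9,2],[33,0],[37,5],[44,2],[49,0]]
[[5,2],[8,1],[9,2],[33,0],[37,5],[44,2],[49,0]]
[[5,2],[8,1],[9,2],[32,7],[37,5],[44,2],[49,0]]
[[5,2],[7,17],[14,2],[32,7],[37,5],[44,2],[49,0]]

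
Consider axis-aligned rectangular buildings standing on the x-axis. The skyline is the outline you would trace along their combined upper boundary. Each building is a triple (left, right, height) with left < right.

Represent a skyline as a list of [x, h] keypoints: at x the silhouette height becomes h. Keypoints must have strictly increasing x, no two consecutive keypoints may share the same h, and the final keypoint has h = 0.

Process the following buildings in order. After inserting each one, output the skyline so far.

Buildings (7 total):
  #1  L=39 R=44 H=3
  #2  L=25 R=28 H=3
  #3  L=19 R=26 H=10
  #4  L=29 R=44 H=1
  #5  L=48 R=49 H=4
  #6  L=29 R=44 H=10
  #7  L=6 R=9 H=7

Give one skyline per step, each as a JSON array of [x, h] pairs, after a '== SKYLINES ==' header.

== SKYLINES ==
[[39,3],[44,0]]
[[25,3],[28,0],[39,3],[44,0]]
[[19,10],[26,3],[28,0],[39,3],[44,0]]
[[19,10],[26,3],[28,0],[29,1],[39,3],[44,0]]
[[19,10],[26,3],[28,0],[29,1],[39,3],[44,0],[48,4],[49,0]]
[[19,10],[26,3],[28,0],[29,10],[44,0],[48,4],[49,0]]
[[6,7],[9,0],[19,10],[26,3],[28,0],[29,10],[44,0],[48,4],[49,0]]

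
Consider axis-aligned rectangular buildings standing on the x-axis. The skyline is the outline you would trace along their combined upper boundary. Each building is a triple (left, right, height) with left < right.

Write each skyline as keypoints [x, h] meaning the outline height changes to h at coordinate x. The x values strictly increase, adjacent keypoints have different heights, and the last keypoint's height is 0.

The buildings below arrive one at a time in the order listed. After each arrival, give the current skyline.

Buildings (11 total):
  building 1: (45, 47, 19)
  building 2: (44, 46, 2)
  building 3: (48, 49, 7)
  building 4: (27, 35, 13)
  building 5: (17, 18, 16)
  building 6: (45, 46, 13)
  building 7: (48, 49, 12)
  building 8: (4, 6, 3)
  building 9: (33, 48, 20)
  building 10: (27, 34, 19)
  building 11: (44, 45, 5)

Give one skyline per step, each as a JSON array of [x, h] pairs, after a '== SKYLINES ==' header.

== SKYLINES ==
[[45,19],[47,0]]
[[44,2],[45,19],[47,0]]
[[44,2],[45,19],[47,0],[48,7],[49,0]]
[[27,13],[35,0],[44,2],[45,19],[47,0],[48,7],[49,0]]
[[17,16],[18,0],[27,13],[35,0],[44,2],[45,19],[47,0],[48,7],[49,0]]
[[17,16],[18,0],[27,13],[35,0],[44,2],[45,19],[47,0],[48,7],[49,0]]
[[17,16],[18,0],[27,13],[35,0],[44,2],[45,19],[47,0],[48,12],[49,0]]
[[4,3],[6,0],[17,16],[18,0],[27,13],[35,0],[44,2],[45,19],[47,0],[48,12],[49,0]]
[[4,3],[6,0],[17,16],[18,0],[27,13],[33,20],[48,12],[49,0]]
[[4,3],[6,0],[17,16],[18,0],[27,19],[33,20],[48,12],[49,0]]
[[4,3],[6,0],[17,16],[18,0],[27,19],[33,20],[48,12],[49,0]]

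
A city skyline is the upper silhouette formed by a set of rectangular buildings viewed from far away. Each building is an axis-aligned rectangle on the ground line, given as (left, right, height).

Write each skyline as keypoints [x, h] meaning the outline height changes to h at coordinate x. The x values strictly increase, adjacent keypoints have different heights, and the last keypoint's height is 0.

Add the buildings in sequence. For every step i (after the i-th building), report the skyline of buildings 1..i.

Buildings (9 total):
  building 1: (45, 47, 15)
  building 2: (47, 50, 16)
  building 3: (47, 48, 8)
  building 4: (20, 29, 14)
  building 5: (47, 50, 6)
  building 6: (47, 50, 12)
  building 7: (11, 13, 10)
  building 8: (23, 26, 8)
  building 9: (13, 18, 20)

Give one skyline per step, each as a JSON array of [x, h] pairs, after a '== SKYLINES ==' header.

== SKYLINES ==
[[45,15],[47,0]]
[[45,15],[47,16],[50,0]]
[[45,15],[47,16],[50,0]]
[[20,14],[29,0],[45,15],[47,16],[50,0]]
[[20,14],[29,0],[45,15],[47,16],[50,0]]
[[20,14],[29,0],[45,15],[47,16],[50,0]]
[[11,10],[13,0],[20,14],[29,0],[45,15],[47,16],[50,0]]
[[11,10],[13,0],[20,14],[29,0],[45,15],[47,16],[50,0]]
[[11,10],[13,20],[18,0],[20,14],[29,0],[45,15],[47,16],[50,0]]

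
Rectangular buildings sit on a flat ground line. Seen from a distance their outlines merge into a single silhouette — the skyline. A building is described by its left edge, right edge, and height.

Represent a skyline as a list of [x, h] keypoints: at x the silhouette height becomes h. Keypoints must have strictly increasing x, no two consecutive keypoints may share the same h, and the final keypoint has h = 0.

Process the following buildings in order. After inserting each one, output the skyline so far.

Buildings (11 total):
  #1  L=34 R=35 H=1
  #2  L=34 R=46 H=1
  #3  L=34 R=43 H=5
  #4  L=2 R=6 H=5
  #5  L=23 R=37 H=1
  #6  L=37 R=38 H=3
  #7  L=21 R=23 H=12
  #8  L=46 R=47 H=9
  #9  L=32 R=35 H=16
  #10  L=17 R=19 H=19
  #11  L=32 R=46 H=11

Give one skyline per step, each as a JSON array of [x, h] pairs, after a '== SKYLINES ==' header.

== SKYLINES ==
[[34,1],[35,0]]
[[34,1],[46,0]]
[[34,5],[43,1],[46,0]]
[[2,5],[6,0],[34,5],[43,1],[46,0]]
[[2,5],[6,0],[23,1],[34,5],[43,1],[46,0]]
[[2,5],[6,0],[23,1],[34,5],[43,1],[46,0]]
[[2,5],[6,0],[21,12],[23,1],[34,5],[43,1],[46,0]]
[[2,5],[6,0],[21,12],[23,1],[34,5],[43,1],[46,9],[47,0]]
[[2,5],[6,0],[21,12],[23,1],[32,16],[35,5],[43,1],[46,9],[47,0]]
[[2,5],[6,0],[17,19],[19,0],[21,12],[23,1],[32,16],[35,5],[43,1],[46,9],[47,0]]
[[2,5],[6,0],[17,19],[19,0],[21,12],[23,1],[32,16],[35,11],[46,9],[47,0]]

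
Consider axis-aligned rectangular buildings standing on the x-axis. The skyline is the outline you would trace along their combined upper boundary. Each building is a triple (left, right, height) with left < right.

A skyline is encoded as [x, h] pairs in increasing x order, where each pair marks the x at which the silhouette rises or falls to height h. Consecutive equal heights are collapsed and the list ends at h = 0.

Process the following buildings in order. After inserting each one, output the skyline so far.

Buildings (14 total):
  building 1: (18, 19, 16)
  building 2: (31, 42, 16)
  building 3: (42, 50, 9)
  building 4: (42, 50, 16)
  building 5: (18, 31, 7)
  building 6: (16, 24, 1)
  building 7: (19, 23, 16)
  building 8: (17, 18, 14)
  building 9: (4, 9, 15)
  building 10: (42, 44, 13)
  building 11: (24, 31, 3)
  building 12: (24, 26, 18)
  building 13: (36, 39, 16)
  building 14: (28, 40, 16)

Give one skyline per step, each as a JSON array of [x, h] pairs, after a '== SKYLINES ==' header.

== SKYLINES ==
[[18,16],[19,0]]
[[18,16],[19,0],[31,16],[42,0]]
[[18,16],[19,0],[31,16],[42,9],[50,0]]
[[18,16],[19,0],[31,16],[50,0]]
[[18,16],[19,7],[31,16],[50,0]]
[[16,1],[18,16],[19,7],[31,16],[50,0]]
[[16,1],[18,16],[23,7],[31,16],[50,0]]
[[16,1],[17,14],[18,16],[23,7],[31,16],[50,0]]
[[4,15],[9,0],[16,1],[17,14],[18,16],[23,7],[31,16],[50,0]]
[[4,15],[9,0],[16,1],[17,14],[18,16],[23,7],[31,16],[50,0]]
[[4,15],[9,0],[16,1],[17,14],[18,16],[23,7],[31,16],[50,0]]
[[4,15],[9,0],[16,1],[17,14],[18,16],[23,7],[24,18],[26,7],[31,16],[50,0]]
[[4,15],[9,0],[16,1],[17,14],[18,16],[23,7],[24,18],[26,7],[31,16],[50,0]]
[[4,15],[9,0],[16,1],[17,14],[18,16],[23,7],[24,18],[26,7],[28,16],[50,0]]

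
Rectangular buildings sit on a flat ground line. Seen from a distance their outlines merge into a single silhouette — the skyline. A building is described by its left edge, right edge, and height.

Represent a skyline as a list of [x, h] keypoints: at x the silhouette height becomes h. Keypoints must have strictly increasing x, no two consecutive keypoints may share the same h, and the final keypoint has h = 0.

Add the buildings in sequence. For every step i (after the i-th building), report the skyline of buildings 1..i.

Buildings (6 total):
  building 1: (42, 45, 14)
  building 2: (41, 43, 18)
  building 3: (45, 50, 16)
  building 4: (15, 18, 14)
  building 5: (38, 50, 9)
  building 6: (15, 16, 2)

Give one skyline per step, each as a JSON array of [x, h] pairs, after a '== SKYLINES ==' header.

== SKYLINES ==
[[42,14],[45,0]]
[[41,18],[43,14],[45,0]]
[[41,18],[43,14],[45,16],[50,0]]
[[15,14],[18,0],[41,18],[43,14],[45,16],[50,0]]
[[15,14],[18,0],[38,9],[41,18],[43,14],[45,16],[50,0]]
[[15,14],[18,0],[38,9],[41,18],[43,14],[45,16],[50,0]]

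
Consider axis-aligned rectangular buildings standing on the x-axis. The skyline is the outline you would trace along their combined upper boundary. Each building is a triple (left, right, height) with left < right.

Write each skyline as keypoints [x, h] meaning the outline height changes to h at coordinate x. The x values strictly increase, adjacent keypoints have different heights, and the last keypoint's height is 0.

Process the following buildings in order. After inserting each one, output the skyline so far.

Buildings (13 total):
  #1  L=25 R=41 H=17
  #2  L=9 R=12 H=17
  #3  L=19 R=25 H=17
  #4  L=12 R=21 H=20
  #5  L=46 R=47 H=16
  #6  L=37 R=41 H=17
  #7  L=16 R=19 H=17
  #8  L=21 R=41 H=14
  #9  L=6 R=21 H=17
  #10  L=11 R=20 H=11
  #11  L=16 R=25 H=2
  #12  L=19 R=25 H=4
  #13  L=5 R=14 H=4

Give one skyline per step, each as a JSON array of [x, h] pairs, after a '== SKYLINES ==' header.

== SKYLINES ==
[[25,17],[41,0]]
[[9,17],[12,0],[25,17],[41,0]]
[[9,17],[12,0],[19,17],[41,0]]
[[9,17],[12,20],[21,17],[41,0]]
[[9,17],[12,20],[21,17],[41,0],[46,16],[47,0]]
[[9,17],[12,20],[21,17],[41,0],[46,16],[47,0]]
[[9,17],[12,20],[21,17],[41,0],[46,16],[47,0]]
[[9,17],[12,20],[21,17],[41,0],[46,16],[47,0]]
[[6,17],[12,20],[21,17],[41,0],[46,16],[47,0]]
[[6,17],[12,20],[21,17],[41,0],[46,16],[47,0]]
[[6,17],[12,20],[21,17],[41,0],[46,16],[47,0]]
[[6,17],[12,20],[21,17],[41,0],[46,16],[47,0]]
[[5,4],[6,17],[12,20],[21,17],[41,0],[46,16],[47,0]]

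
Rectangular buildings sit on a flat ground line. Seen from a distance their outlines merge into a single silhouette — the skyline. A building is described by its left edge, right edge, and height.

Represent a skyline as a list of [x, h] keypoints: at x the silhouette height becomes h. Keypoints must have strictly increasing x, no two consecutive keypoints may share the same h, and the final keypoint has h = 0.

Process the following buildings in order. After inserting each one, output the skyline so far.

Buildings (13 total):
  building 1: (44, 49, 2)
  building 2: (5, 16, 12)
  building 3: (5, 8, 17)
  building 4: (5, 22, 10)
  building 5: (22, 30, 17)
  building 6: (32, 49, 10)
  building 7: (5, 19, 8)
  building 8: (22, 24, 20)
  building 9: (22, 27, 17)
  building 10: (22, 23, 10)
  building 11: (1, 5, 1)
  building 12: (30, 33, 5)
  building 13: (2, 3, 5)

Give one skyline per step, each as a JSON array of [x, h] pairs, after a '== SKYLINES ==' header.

== SKYLINES ==
[[44,2],[49,0]]
[[5,12],[16,0],[44,2],[49,0]]
[[5,17],[8,12],[16,0],[44,2],[49,0]]
[[5,17],[8,12],[16,10],[22,0],[44,2],[49,0]]
[[5,17],[8,12],[16,10],[22,17],[30,0],[44,2],[49,0]]
[[5,17],[8,12],[16,10],[22,17],[30,0],[32,10],[49,0]]
[[5,17],[8,12],[16,10],[22,17],[30,0],[32,10],[49,0]]
[[5,17],[8,12],[16,10],[22,20],[24,17],[30,0],[32,10],[49,0]]
[[5,17],[8,12],[16,10],[22,20],[24,17],[30,0],[32,10],[49,0]]
[[5,17],[8,12],[16,10],[22,20],[24,17],[30,0],[32,10],[49,0]]
[[1,1],[5,17],[8,12],[16,10],[22,20],[24,17],[30,0],[32,10],[49,0]]
[[1,1],[5,17],[8,12],[16,10],[22,20],[24,17],[30,5],[32,10],[49,0]]
[[1,1],[2,5],[3,1],[5,17],[8,12],[16,10],[22,20],[24,17],[30,5],[32,10],[49,0]]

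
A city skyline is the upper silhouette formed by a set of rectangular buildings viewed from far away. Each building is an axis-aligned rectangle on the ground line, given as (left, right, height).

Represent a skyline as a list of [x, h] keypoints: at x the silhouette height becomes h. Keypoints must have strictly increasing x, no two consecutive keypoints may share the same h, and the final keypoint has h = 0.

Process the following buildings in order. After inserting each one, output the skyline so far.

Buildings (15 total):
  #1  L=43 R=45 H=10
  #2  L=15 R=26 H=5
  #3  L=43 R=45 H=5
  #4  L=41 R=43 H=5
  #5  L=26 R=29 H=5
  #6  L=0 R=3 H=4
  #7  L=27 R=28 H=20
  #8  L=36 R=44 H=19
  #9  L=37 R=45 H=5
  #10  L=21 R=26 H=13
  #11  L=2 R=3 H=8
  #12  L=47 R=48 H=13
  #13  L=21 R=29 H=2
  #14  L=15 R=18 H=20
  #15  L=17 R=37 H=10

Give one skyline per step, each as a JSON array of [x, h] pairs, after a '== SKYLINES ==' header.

== SKYLINES ==
[[43,10],[45,0]]
[[15,5],[26,0],[43,10],[45,0]]
[[15,5],[26,0],[43,10],[45,0]]
[[15,5],[26,0],[41,5],[43,10],[45,0]]
[[15,5],[29,0],[41,5],[43,10],[45,0]]
[[0,4],[3,0],[15,5],[29,0],[41,5],[43,10],[45,0]]
[[0,4],[3,0],[15,5],[27,20],[28,5],[29,0],[41,5],[43,10],[45,0]]
[[0,4],[3,0],[15,5],[27,20],[28,5],[29,0],[36,19],[44,10],[45,0]]
[[0,4],[3,0],[15,5],[27,20],[28,5],[29,0],[36,19],[44,10],[45,0]]
[[0,4],[3,0],[15,5],[21,13],[26,5],[27,20],[28,5],[29,0],[36,19],[44,10],[45,0]]
[[0,4],[2,8],[3,0],[15,5],[21,13],[26,5],[27,20],[28,5],[29,0],[36,19],[44,10],[45,0]]
[[0,4],[2,8],[3,0],[15,5],[21,13],[26,5],[27,20],[28,5],[29,0],[36,19],[44,10],[45,0],[47,13],[48,0]]
[[0,4],[2,8],[3,0],[15,5],[21,13],[26,5],[27,20],[28,5],[29,0],[36,19],[44,10],[45,0],[47,13],[48,0]]
[[0,4],[2,8],[3,0],[15,20],[18,5],[21,13],[26,5],[27,20],[28,5],[29,0],[36,19],[44,10],[45,0],[47,13],[48,0]]
[[0,4],[2,8],[3,0],[15,20],[18,10],[21,13],[26,10],[27,20],[28,10],[36,19],[44,10],[45,0],[47,13],[48,0]]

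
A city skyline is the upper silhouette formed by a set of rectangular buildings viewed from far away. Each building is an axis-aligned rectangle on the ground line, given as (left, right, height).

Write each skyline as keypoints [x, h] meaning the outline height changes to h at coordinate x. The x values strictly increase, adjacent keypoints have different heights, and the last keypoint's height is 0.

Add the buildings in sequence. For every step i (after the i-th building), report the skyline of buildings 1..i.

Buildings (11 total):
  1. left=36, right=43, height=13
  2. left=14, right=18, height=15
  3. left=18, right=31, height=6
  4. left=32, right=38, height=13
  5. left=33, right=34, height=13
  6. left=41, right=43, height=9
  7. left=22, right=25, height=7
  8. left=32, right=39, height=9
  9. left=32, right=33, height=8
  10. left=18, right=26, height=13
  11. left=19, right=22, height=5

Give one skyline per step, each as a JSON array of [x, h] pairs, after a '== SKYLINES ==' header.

== SKYLINES ==
[[36,13],[43,0]]
[[14,15],[18,0],[36,13],[43,0]]
[[14,15],[18,6],[31,0],[36,13],[43,0]]
[[14,15],[18,6],[31,0],[32,13],[43,0]]
[[14,15],[18,6],[31,0],[32,13],[43,0]]
[[14,15],[18,6],[31,0],[32,13],[43,0]]
[[14,15],[18,6],[22,7],[25,6],[31,0],[32,13],[43,0]]
[[14,15],[18,6],[22,7],[25,6],[31,0],[32,13],[43,0]]
[[14,15],[18,6],[22,7],[25,6],[31,0],[32,13],[43,0]]
[[14,15],[18,13],[26,6],[31,0],[32,13],[43,0]]
[[14,15],[18,13],[26,6],[31,0],[32,13],[43,0]]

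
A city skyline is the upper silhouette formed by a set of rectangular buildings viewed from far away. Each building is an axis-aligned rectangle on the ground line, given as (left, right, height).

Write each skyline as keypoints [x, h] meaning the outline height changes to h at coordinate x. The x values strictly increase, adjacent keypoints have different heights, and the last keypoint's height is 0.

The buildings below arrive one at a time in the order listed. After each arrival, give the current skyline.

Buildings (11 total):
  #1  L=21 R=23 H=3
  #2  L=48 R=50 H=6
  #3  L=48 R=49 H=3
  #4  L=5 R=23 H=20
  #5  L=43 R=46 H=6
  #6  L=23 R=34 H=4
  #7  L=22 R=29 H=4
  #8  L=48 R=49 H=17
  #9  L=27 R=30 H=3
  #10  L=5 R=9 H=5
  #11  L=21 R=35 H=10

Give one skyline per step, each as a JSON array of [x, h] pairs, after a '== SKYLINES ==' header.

== SKYLINES ==
[[21,3],[23,0]]
[[21,3],[23,0],[48,6],[50,0]]
[[21,3],[23,0],[48,6],[50,0]]
[[5,20],[23,0],[48,6],[50,0]]
[[5,20],[23,0],[43,6],[46,0],[48,6],[50,0]]
[[5,20],[23,4],[34,0],[43,6],[46,0],[48,6],[50,0]]
[[5,20],[23,4],[34,0],[43,6],[46,0],[48,6],[50,0]]
[[5,20],[23,4],[34,0],[43,6],[46,0],[48,17],[49,6],[50,0]]
[[5,20],[23,4],[34,0],[43,6],[46,0],[48,17],[49,6],[50,0]]
[[5,20],[23,4],[34,0],[43,6],[46,0],[48,17],[49,6],[50,0]]
[[5,20],[23,10],[35,0],[43,6],[46,0],[48,17],[49,6],[50,0]]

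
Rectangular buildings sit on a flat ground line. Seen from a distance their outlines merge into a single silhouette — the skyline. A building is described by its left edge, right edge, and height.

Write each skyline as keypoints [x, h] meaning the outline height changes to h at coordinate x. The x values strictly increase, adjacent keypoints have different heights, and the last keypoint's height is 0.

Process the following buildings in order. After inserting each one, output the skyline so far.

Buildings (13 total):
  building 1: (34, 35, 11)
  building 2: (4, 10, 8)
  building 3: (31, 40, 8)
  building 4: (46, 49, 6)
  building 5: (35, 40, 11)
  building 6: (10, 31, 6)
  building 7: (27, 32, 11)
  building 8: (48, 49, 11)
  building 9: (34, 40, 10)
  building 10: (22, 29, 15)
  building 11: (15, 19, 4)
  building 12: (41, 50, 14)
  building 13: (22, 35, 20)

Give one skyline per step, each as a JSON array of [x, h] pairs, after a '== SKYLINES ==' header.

== SKYLINES ==
[[34,11],[35,0]]
[[4,8],[10,0],[34,11],[35,0]]
[[4,8],[10,0],[31,8],[34,11],[35,8],[40,0]]
[[4,8],[10,0],[31,8],[34,11],[35,8],[40,0],[46,6],[49,0]]
[[4,8],[10,0],[31,8],[34,11],[40,0],[46,6],[49,0]]
[[4,8],[10,6],[31,8],[34,11],[40,0],[46,6],[49,0]]
[[4,8],[10,6],[27,11],[32,8],[34,11],[40,0],[46,6],[49,0]]
[[4,8],[10,6],[27,11],[32,8],[34,11],[40,0],[46,6],[48,11],[49,0]]
[[4,8],[10,6],[27,11],[32,8],[34,11],[40,0],[46,6],[48,11],[49,0]]
[[4,8],[10,6],[22,15],[29,11],[32,8],[34,11],[40,0],[46,6],[48,11],[49,0]]
[[4,8],[10,6],[22,15],[29,11],[32,8],[34,11],[40,0],[46,6],[48,11],[49,0]]
[[4,8],[10,6],[22,15],[29,11],[32,8],[34,11],[40,0],[41,14],[50,0]]
[[4,8],[10,6],[22,20],[35,11],[40,0],[41,14],[50,0]]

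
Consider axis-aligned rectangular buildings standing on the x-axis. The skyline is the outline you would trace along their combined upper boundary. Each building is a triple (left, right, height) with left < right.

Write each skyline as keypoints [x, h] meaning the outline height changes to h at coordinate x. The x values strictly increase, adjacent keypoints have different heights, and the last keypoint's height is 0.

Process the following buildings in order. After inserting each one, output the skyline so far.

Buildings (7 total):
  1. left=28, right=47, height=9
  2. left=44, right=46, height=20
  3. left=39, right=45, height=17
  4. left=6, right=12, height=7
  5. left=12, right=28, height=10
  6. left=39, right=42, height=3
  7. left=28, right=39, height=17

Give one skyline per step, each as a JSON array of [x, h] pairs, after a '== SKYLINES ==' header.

== SKYLINES ==
[[28,9],[47,0]]
[[28,9],[44,20],[46,9],[47,0]]
[[28,9],[39,17],[44,20],[46,9],[47,0]]
[[6,7],[12,0],[28,9],[39,17],[44,20],[46,9],[47,0]]
[[6,7],[12,10],[28,9],[39,17],[44,20],[46,9],[47,0]]
[[6,7],[12,10],[28,9],[39,17],[44,20],[46,9],[47,0]]
[[6,7],[12,10],[28,17],[44,20],[46,9],[47,0]]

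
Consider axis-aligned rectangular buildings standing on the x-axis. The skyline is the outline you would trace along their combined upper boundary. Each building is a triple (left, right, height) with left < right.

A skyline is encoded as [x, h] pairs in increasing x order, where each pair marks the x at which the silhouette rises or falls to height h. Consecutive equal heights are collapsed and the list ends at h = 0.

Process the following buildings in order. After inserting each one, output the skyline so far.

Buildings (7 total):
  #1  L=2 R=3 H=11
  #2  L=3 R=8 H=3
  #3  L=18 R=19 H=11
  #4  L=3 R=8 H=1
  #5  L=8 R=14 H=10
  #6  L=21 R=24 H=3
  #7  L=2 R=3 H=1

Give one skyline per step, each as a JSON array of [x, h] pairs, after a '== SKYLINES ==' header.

== SKYLINES ==
[[2,11],[3,0]]
[[2,11],[3,3],[8,0]]
[[2,11],[3,3],[8,0],[18,11],[19,0]]
[[2,11],[3,3],[8,0],[18,11],[19,0]]
[[2,11],[3,3],[8,10],[14,0],[18,11],[19,0]]
[[2,11],[3,3],[8,10],[14,0],[18,11],[19,0],[21,3],[24,0]]
[[2,11],[3,3],[8,10],[14,0],[18,11],[19,0],[21,3],[24,0]]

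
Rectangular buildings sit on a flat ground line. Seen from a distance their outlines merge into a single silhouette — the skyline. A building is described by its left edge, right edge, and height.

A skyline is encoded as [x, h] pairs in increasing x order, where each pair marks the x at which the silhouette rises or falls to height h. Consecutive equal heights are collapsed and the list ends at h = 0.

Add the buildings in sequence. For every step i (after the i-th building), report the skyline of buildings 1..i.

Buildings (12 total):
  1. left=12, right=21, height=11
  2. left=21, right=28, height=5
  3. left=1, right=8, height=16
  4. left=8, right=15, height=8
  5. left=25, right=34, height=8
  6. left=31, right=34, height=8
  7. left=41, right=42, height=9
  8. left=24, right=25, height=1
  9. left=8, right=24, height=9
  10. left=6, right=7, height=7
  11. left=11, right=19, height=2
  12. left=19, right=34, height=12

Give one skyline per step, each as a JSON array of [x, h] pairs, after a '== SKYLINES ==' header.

== SKYLINES ==
[[12,11],[21,0]]
[[12,11],[21,5],[28,0]]
[[1,16],[8,0],[12,11],[21,5],[28,0]]
[[1,16],[8,8],[12,11],[21,5],[28,0]]
[[1,16],[8,8],[12,11],[21,5],[25,8],[34,0]]
[[1,16],[8,8],[12,11],[21,5],[25,8],[34,0]]
[[1,16],[8,8],[12,11],[21,5],[25,8],[34,0],[41,9],[42,0]]
[[1,16],[8,8],[12,11],[21,5],[25,8],[34,0],[41,9],[42,0]]
[[1,16],[8,9],[12,11],[21,9],[24,5],[25,8],[34,0],[41,9],[42,0]]
[[1,16],[8,9],[12,11],[21,9],[24,5],[25,8],[34,0],[41,9],[42,0]]
[[1,16],[8,9],[12,11],[21,9],[24,5],[25,8],[34,0],[41,9],[42,0]]
[[1,16],[8,9],[12,11],[19,12],[34,0],[41,9],[42,0]]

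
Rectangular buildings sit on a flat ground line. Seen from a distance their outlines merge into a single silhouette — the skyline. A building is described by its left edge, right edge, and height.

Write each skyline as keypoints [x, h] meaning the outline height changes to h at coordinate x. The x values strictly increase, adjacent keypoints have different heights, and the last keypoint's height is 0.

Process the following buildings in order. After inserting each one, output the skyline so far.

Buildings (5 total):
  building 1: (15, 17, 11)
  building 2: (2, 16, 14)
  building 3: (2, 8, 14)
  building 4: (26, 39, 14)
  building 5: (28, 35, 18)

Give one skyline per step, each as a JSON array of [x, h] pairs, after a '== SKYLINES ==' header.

== SKYLINES ==
[[15,11],[17,0]]
[[2,14],[16,11],[17,0]]
[[2,14],[16,11],[17,0]]
[[2,14],[16,11],[17,0],[26,14],[39,0]]
[[2,14],[16,11],[17,0],[26,14],[28,18],[35,14],[39,0]]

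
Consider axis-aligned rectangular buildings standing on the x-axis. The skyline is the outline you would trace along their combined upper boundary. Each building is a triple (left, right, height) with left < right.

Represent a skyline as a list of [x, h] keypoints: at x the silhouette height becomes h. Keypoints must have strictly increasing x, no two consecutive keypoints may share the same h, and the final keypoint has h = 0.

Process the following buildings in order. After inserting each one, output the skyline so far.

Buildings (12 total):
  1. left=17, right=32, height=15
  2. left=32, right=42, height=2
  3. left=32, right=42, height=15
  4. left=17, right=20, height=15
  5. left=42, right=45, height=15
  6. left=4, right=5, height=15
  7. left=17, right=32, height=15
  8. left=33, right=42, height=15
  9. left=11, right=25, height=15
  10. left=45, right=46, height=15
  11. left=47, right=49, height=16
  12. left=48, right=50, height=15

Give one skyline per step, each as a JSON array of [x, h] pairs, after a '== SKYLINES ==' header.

== SKYLINES ==
[[17,15],[32,0]]
[[17,15],[32,2],[42,0]]
[[17,15],[42,0]]
[[17,15],[42,0]]
[[17,15],[45,0]]
[[4,15],[5,0],[17,15],[45,0]]
[[4,15],[5,0],[17,15],[45,0]]
[[4,15],[5,0],[17,15],[45,0]]
[[4,15],[5,0],[11,15],[45,0]]
[[4,15],[5,0],[11,15],[46,0]]
[[4,15],[5,0],[11,15],[46,0],[47,16],[49,0]]
[[4,15],[5,0],[11,15],[46,0],[47,16],[49,15],[50,0]]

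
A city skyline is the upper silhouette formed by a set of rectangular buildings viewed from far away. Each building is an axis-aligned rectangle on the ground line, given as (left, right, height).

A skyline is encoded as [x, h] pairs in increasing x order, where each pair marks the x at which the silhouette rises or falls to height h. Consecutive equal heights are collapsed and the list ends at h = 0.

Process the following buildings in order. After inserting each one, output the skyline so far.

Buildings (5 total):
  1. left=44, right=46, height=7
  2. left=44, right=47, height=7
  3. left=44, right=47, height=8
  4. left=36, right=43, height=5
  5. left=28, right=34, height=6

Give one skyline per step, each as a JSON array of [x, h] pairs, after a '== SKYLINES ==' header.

== SKYLINES ==
[[44,7],[46,0]]
[[44,7],[47,0]]
[[44,8],[47,0]]
[[36,5],[43,0],[44,8],[47,0]]
[[28,6],[34,0],[36,5],[43,0],[44,8],[47,0]]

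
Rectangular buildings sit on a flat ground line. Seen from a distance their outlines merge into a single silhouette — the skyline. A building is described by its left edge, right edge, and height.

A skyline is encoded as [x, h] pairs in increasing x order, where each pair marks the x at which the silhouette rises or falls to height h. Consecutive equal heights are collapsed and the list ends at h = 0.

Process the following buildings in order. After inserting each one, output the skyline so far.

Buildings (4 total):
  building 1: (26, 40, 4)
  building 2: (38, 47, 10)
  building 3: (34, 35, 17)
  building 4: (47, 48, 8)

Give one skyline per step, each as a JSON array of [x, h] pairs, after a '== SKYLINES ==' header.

== SKYLINES ==
[[26,4],[40,0]]
[[26,4],[38,10],[47,0]]
[[26,4],[34,17],[35,4],[38,10],[47,0]]
[[26,4],[34,17],[35,4],[38,10],[47,8],[48,0]]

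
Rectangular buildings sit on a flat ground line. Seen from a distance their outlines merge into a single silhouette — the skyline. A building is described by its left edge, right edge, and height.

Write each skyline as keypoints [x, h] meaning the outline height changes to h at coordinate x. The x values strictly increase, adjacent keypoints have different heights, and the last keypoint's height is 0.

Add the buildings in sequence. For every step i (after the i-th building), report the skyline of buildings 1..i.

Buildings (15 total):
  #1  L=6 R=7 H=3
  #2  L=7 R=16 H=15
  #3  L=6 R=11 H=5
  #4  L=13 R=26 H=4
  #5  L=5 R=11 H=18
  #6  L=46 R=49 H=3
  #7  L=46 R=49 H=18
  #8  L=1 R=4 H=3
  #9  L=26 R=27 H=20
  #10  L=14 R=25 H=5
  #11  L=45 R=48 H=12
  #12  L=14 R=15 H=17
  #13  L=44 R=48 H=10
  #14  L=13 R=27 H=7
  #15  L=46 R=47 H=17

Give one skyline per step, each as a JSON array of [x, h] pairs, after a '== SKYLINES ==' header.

== SKYLINES ==
[[6,3],[7,0]]
[[6,3],[7,15],[16,0]]
[[6,5],[7,15],[16,0]]
[[6,5],[7,15],[16,4],[26,0]]
[[5,18],[11,15],[16,4],[26,0]]
[[5,18],[11,15],[16,4],[26,0],[46,3],[49,0]]
[[5,18],[11,15],[16,4],[26,0],[46,18],[49,0]]
[[1,3],[4,0],[5,18],[11,15],[16,4],[26,0],[46,18],[49,0]]
[[1,3],[4,0],[5,18],[11,15],[16,4],[26,20],[27,0],[46,18],[49,0]]
[[1,3],[4,0],[5,18],[11,15],[16,5],[25,4],[26,20],[27,0],[46,18],[49,0]]
[[1,3],[4,0],[5,18],[11,15],[16,5],[25,4],[26,20],[27,0],[45,12],[46,18],[49,0]]
[[1,3],[4,0],[5,18],[11,15],[14,17],[15,15],[16,5],[25,4],[26,20],[27,0],[45,12],[46,18],[49,0]]
[[1,3],[4,0],[5,18],[11,15],[14,17],[15,15],[16,5],[25,4],[26,20],[27,0],[44,10],[45,12],[46,18],[49,0]]
[[1,3],[4,0],[5,18],[11,15],[14,17],[15,15],[16,7],[26,20],[27,0],[44,10],[45,12],[46,18],[49,0]]
[[1,3],[4,0],[5,18],[11,15],[14,17],[15,15],[16,7],[26,20],[27,0],[44,10],[45,12],[46,18],[49,0]]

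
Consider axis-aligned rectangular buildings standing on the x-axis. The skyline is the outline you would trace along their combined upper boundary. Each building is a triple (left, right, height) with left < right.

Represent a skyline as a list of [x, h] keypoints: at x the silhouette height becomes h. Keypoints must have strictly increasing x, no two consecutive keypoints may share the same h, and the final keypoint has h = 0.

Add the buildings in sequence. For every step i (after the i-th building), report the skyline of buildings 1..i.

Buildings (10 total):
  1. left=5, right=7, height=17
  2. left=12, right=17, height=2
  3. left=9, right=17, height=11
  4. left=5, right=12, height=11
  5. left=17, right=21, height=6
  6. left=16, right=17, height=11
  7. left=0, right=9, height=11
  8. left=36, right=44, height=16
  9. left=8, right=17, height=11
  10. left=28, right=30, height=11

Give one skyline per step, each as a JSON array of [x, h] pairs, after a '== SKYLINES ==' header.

== SKYLINES ==
[[5,17],[7,0]]
[[5,17],[7,0],[12,2],[17,0]]
[[5,17],[7,0],[9,11],[17,0]]
[[5,17],[7,11],[17,0]]
[[5,17],[7,11],[17,6],[21,0]]
[[5,17],[7,11],[17,6],[21,0]]
[[0,11],[5,17],[7,11],[17,6],[21,0]]
[[0,11],[5,17],[7,11],[17,6],[21,0],[36,16],[44,0]]
[[0,11],[5,17],[7,11],[17,6],[21,0],[36,16],[44,0]]
[[0,11],[5,17],[7,11],[17,6],[21,0],[28,11],[30,0],[36,16],[44,0]]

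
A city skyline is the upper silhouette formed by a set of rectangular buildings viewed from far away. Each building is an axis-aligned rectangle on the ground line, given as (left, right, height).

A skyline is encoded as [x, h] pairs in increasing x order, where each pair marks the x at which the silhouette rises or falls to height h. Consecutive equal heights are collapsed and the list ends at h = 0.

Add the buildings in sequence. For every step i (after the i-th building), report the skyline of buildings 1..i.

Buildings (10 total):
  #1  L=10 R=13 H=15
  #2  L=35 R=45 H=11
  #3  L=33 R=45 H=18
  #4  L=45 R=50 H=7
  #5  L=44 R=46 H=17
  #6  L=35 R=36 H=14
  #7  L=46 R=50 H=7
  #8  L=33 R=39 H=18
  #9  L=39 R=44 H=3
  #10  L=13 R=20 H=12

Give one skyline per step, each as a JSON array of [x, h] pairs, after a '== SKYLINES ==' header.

== SKYLINES ==
[[10,15],[13,0]]
[[10,15],[13,0],[35,11],[45,0]]
[[10,15],[13,0],[33,18],[45,0]]
[[10,15],[13,0],[33,18],[45,7],[50,0]]
[[10,15],[13,0],[33,18],[45,17],[46,7],[50,0]]
[[10,15],[13,0],[33,18],[45,17],[46,7],[50,0]]
[[10,15],[13,0],[33,18],[45,17],[46,7],[50,0]]
[[10,15],[13,0],[33,18],[45,17],[46,7],[50,0]]
[[10,15],[13,0],[33,18],[45,17],[46,7],[50,0]]
[[10,15],[13,12],[20,0],[33,18],[45,17],[46,7],[50,0]]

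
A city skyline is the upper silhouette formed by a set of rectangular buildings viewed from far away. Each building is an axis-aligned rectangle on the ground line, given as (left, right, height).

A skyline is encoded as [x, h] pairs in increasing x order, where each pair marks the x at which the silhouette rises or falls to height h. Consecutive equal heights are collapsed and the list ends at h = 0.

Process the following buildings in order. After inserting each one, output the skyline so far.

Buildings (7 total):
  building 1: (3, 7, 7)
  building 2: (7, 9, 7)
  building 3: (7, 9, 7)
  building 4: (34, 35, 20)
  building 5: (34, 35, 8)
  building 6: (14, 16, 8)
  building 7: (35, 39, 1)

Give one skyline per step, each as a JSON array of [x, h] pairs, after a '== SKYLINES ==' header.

== SKYLINES ==
[[3,7],[7,0]]
[[3,7],[9,0]]
[[3,7],[9,0]]
[[3,7],[9,0],[34,20],[35,0]]
[[3,7],[9,0],[34,20],[35,0]]
[[3,7],[9,0],[14,8],[16,0],[34,20],[35,0]]
[[3,7],[9,0],[14,8],[16,0],[34,20],[35,1],[39,0]]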